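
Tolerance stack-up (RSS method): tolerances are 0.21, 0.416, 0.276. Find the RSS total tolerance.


RSS = sqrt(0.21^2 + 0.416^2 + 0.276^2)
= sqrt(0.293332)
= 0.5416

0.5416


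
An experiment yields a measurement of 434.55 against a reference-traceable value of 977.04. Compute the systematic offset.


Systematic error = measured - true
= 434.55 - 977.04
= -542.4900

-542.4900


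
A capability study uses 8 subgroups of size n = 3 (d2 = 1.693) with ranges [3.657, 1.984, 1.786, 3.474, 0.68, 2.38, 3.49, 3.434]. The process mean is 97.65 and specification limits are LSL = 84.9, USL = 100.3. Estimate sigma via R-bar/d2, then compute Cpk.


R_bar = (3.657 + 1.984 + 1.786 + 3.474 + 0.68 + 2.38 + 3.49 + 3.434) / 8 = 2.610625
sigma = R_bar / d2 = 2.610625 / 1.693 = 1.5420112
Cp = (USL - LSL)/(6*sigma) = (100.3 - 84.9)/(6*1.5420112) = 1.6645
Cpu = (100.3 - 97.65)/(3*1.5420112) = 0.5728
Cpl = (97.65 - 84.9)/(3*1.5420112) = 2.7561
Cpk = min(Cpu, Cpl) = 0.5728

0.5728


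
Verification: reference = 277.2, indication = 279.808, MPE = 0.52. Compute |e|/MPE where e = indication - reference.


e = indication - reference = 279.808 - 277.2 = 2.6080
|e| = 2.6080
ratio = |e| / MPE = 2.6080 / 0.52
ratio = 5.0154

5.0154


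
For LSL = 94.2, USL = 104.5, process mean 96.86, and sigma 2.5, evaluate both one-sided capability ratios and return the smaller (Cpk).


Cpu = (USL - mean) / (3*sigma) = (104.5 - 96.86) / (3*2.5) = 1.0187
Cpl = (mean - LSL) / (3*sigma) = (96.86 - 94.2) / (3*2.5) = 0.3547
Cpk = min(Cpu, Cpl) = 0.3547

0.3547


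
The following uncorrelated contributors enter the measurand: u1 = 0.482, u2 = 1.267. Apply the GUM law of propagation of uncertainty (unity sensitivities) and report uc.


uc = sqrt(0.482^2 + 1.267^2)
uc = sqrt(1.837613)
uc = 1.3556

1.3556


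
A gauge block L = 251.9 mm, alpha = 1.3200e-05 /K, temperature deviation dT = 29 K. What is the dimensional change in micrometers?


dL = L * alpha * dT
= 251.9 * 1.3200e-05 * 29
= 0.0964273 mm
dL_um = 0.0964273 * 1000 = 96.4273 um

96.4273


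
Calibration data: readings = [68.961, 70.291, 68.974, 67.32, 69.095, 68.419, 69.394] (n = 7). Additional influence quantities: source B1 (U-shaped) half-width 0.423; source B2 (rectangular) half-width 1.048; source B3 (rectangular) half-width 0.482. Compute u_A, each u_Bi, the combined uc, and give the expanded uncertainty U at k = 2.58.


mean = (68.961 + 70.291 + 68.974 + 67.32 + 69.095 + 68.419 + 69.394) / 7 = 68.922
s = sqrt(sum((x - mean)^2)/(n-1)) = 0.90834208
u_A = s / sqrt(n) = 0.90834208 / sqrt(7) = 0.34332104
u_B1 = 0.423 / sqrt(2) = 0.29910617
u_B2 = 1.048 / sqrt(3) = 0.60506308
u_B3 = 0.482 / sqrt(3) = 0.27828283
uc = sqrt(0.34332104^2 + 0.29910617^2 + 0.60506308^2 + 0.27828283^2) = 0.80676917
U = k * uc = 2.58 * 0.80676917
U = 2.0815

2.0815


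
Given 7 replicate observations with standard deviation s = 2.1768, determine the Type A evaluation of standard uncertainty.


u_A = s / sqrt(n)
u_A = 2.1768 / sqrt(7)
u_A = 2.1768 / 2.6457513
u_A = 0.8228

0.8228


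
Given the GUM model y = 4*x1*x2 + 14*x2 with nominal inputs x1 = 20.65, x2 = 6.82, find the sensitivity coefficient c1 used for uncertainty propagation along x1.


y = 4*x1*x2 + 14*x2
dy/dx1 = 4*x2
Evaluate at x2 = 6.82: c1 = 4 * 6.82
c1 = 27.2800

27.2800


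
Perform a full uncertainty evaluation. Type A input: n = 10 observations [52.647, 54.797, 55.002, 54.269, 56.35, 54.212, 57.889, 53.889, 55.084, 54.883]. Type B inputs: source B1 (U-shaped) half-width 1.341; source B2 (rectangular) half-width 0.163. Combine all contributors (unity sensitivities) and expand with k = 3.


mean = (52.647 + 54.797 + 55.002 + 54.269 + 56.35 + 54.212 + 57.889 + 53.889 + 55.084 + 54.883) / 10 = 54.9022
s = sqrt(sum((x - mean)^2)/(n-1)) = 1.4166222
u_A = s / sqrt(n) = 1.4166222 / sqrt(10) = 0.44797527
u_B1 = 1.341 / sqrt(2) = 0.94823019
u_B2 = 0.163 / sqrt(3) = 0.094108094
uc = sqrt(0.44797527^2 + 0.94823019^2 + 0.094108094^2) = 1.0529381
U = k * uc = 3 * 1.0529381
U = 3.1588

3.1588


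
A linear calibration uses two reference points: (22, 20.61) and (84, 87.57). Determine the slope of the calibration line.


slope = (y2 - y1) / (x2 - x1)
= (87.57 - 20.61) / (84 - 22)
= 66.9600 / 62
= 1.0800

1.0800


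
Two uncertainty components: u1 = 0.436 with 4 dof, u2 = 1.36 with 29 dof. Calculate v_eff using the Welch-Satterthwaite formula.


uc = sqrt(u1^2 + u2^2) = sqrt(0.436^2 + 1.36^2) = 1.4281793
v_eff = uc^4 / (u1^4/v1 + u2^4/v2)
= 1.4281793^4 / (0.436^4/4 + 1.36^4/29)
= 4.1603602 / 0.12700033
v_eff = 32.7587

32.7587


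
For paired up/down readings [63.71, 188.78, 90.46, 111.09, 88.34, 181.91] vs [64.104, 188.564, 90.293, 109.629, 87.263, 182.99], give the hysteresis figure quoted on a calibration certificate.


|63.71 - 64.104| = 0.3940
|188.78 - 188.564| = 0.2160
|90.46 - 90.293| = 0.1670
|111.09 - 109.629| = 1.4610
|88.34 - 87.263| = 1.0770
|181.91 - 182.99| = 1.0800
hysteresis = max(diffs) = 1.4610

1.4610


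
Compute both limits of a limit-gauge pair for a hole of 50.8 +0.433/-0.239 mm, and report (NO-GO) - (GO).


GO = nominal - lower_tol (smallest hole = maximum material condition)
GO = 50.8 - 0.239 = 50.561
NO-GO = nominal + upper_tol (largest hole = least material condition)
NO-GO = 50.8 + 0.433 = 51.233
spread = NO-GO - GO = 51.233 - 50.561 = 0.6720

0.6720


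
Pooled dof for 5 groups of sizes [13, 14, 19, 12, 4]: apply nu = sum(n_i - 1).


nu = sum_i (n_i - 1)
nu = ((13 - 1) + (14 - 1) + (19 - 1) + (12 - 1) + (4 - 1))
nu = 12 + 13 + 18 + 11 + 3
nu = 57

57


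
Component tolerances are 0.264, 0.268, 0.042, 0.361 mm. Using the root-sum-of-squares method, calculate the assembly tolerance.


RSS = sqrt(0.264^2 + 0.268^2 + 0.042^2 + 0.361^2)
= sqrt(0.273605)
= 0.5231

0.5231


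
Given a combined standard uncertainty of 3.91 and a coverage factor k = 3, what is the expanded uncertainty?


U = k * uc
U = 3 * 3.91
U = 11.7300

11.7300


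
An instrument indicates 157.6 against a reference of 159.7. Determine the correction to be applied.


Correction = standard - reading
= 159.7 - 157.6
= 2.1000

2.1000


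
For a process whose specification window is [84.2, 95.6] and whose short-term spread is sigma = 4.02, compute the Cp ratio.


Cp = (USL - LSL) / (6 * sigma)
= (95.6 - 84.2) / (6 * 4.02)
= 11.4000 / 24.1200
= 0.4726

0.4726


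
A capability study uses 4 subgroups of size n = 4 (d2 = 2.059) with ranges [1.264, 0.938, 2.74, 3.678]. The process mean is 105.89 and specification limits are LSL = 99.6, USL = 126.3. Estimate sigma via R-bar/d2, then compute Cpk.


R_bar = (1.264 + 0.938 + 2.74 + 3.678) / 4 = 2.155
sigma = R_bar / d2 = 2.155 / 2.059 = 1.0466246
Cp = (USL - LSL)/(6*sigma) = (126.3 - 99.6)/(6*1.0466246) = 4.2518
Cpu = (126.3 - 105.89)/(3*1.0466246) = 6.5003
Cpl = (105.89 - 99.6)/(3*1.0466246) = 2.0033
Cpk = min(Cpu, Cpl) = 2.0033

2.0033


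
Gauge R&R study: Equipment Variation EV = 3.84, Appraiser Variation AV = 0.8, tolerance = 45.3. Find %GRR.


GRR = sqrt(EV^2 + AV^2) = sqrt(3.84^2 + 0.8^2) = 3.9224482
%GRR = GRR / tol * 100 = 3.9224482 / 45.3 * 100
%GRR = 8.6588

8.6588


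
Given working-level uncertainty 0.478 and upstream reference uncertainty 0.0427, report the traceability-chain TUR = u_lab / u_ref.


TUR = u_lab / u_ref
= 0.478 / 0.0427
= 11.1944

11.1944


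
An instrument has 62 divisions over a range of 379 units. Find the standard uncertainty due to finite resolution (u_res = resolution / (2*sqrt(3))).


resolution = range / divisions
resolution = 379 / 62 = 6.1129032
u_res = resolution / (2*sqrt(3))
u_res = 6.1129032 / 3.4641016
u_res = 1.7646

1.7646


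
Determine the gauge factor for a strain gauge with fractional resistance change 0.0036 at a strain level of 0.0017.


GF = (dR/R) / epsilon
= 0.0036 / 0.0017
= 2.1176

2.1176


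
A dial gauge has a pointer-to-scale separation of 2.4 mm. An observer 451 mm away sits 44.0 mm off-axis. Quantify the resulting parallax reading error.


error = h * offset / d
= 2.4 * 44.0 / 451
= 0.2341

0.2341


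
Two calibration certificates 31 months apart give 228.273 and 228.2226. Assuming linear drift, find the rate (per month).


rate = (v2 - v1) / months
= (228.2226 - 228.273) / 31
= -0.0504 / 31
= -0.0016

-0.0016


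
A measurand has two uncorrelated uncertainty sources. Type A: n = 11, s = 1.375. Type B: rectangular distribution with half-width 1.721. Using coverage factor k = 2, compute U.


u_A = s / sqrt(n) = 1.375 / sqrt(11) = 0.4145781
u_B = half_width / sqrt(3) = 1.721 / sqrt(3) = 0.99361981
uc = sqrt(u_A^2 + u_B^2) = sqrt(0.4145781^2 + 0.99361981^2) = 1.0766408
U = k * uc = 2 * 1.0766408
U = 2.1533

2.1533


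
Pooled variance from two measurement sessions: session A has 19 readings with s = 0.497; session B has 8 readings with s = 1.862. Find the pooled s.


s_p = sqrt(((n1-1)*s1^2 + (n2-1)*s2^2) / (n1+n2-2))
numerator = (19-1)*0.497^2 + (8-1)*1.862^2 = 4.446162 + 24.269308 = 28.71547
denominator = 19 + 8 - 2 = 25
s_p^2 = 28.71547 / 25 = 1.1486188
s_p = sqrt(1.1486188) = 1.0717

1.0717


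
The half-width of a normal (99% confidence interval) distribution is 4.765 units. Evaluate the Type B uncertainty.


u_B = half_width / 2.576
u_B = 4.765 / 2.576
u_B = 1.8498

1.8498


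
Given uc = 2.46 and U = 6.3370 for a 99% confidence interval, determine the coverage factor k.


k = U / uc
k = 6.3370 / 2.46
k = 2.576

2.576


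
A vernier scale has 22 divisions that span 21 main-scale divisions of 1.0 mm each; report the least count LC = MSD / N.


LC = MSD / n_div
= 1.0 / 22
= 0.0455

0.0455


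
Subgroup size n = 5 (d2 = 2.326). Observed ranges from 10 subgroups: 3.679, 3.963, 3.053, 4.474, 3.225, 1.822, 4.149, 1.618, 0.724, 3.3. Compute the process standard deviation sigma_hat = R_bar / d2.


R_bar = (3.679 + 3.963 + 3.053 + 4.474 + 3.225 + 1.822 + 4.149 + 1.618 + 0.724 + 3.3) / 10
R_bar = 30.007 / 10 = 3.0007
sigma_hat = R_bar / d2 = 3.0007 / 2.326 = 1.2901

1.2901


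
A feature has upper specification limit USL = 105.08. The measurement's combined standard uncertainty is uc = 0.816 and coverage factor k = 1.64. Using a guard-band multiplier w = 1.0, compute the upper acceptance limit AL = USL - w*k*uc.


U = k * uc = 1.64 * 0.816 = 1.33824
guard band g = w * U = 1.0 * 1.33824 = 1.33824
AL = USL - g = 105.08 - 1.33824
AL = 103.7418

103.7418


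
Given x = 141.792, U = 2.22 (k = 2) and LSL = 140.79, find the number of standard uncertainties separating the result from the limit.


u = U / k = 2.22 / 2 = 1.11
margin = |LSL - x| = |140.79 - 141.792| = 1.002
z = margin / u = 1.002 / 1.11
z = 0.9027

0.9027


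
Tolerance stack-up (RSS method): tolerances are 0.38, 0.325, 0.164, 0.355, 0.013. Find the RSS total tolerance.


RSS = sqrt(0.38^2 + 0.325^2 + 0.164^2 + 0.355^2 + 0.013^2)
= sqrt(0.403115)
= 0.6349

0.6349


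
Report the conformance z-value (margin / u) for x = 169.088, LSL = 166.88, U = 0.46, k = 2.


u = U / k = 0.46 / 2 = 0.23
margin = |LSL - x| = |166.88 - 169.088| = 2.208
z = margin / u = 2.208 / 0.23
z = 9.6000

9.6000


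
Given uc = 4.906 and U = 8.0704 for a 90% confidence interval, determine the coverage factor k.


k = U / uc
k = 8.0704 / 4.906
k = 1.645

1.645


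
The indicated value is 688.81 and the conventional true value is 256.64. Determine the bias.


Systematic error = measured - true
= 688.81 - 256.64
= 432.1700

432.1700


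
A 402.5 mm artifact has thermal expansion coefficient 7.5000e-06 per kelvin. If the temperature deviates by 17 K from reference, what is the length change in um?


dL = L * alpha * dT
= 402.5 * 7.5000e-06 * 17
= 0.0513188 mm
dL_um = 0.0513188 * 1000 = 51.3188 um

51.3188


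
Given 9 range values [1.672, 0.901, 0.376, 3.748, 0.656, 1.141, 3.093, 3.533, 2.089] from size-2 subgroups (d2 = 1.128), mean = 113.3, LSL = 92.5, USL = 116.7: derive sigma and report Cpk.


R_bar = (1.672 + 0.901 + 0.376 + 3.748 + 0.656 + 1.141 + 3.093 + 3.533 + 2.089) / 9 = 1.9121111
sigma = R_bar / d2 = 1.9121111 / 1.128 = 1.695134
Cp = (USL - LSL)/(6*sigma) = (116.7 - 92.5)/(6*1.695134) = 2.3794
Cpu = (116.7 - 113.3)/(3*1.695134) = 0.6686
Cpl = (113.3 - 92.5)/(3*1.695134) = 4.0901
Cpk = min(Cpu, Cpl) = 0.6686

0.6686


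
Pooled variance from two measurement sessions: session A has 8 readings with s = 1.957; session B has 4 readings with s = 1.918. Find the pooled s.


s_p = sqrt(((n1-1)*s1^2 + (n2-1)*s2^2) / (n1+n2-2))
numerator = (8-1)*1.957^2 + (4-1)*1.918^2 = 26.808943 + 11.036172 = 37.845115
denominator = 8 + 4 - 2 = 10
s_p^2 = 37.845115 / 10 = 3.7845115
s_p = sqrt(3.7845115) = 1.9454

1.9454


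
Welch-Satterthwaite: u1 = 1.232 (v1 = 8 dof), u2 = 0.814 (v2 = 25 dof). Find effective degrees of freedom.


uc = sqrt(u1^2 + u2^2) = sqrt(1.232^2 + 0.814^2) = 1.4766245
v_eff = uc^4 / (u1^4/v1 + u2^4/v2)
= 1.4766245^4 / (1.232^4/8 + 0.814^4/25)
= 4.754231 / 0.30553505
v_eff = 15.5603

15.5603


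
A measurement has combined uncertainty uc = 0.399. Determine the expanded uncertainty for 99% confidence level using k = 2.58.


U = k * uc
U = 2.58 * 0.399
U = 1.0294

1.0294


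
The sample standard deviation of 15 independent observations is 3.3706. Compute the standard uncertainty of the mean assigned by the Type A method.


u_A = s / sqrt(n)
u_A = 3.3706 / sqrt(15)
u_A = 3.3706 / 3.8729833
u_A = 0.8703

0.8703


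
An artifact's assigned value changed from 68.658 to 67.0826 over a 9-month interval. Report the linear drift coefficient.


rate = (v2 - v1) / months
= (67.0826 - 68.658) / 9
= -1.5754 / 9
= -0.1750

-0.1750


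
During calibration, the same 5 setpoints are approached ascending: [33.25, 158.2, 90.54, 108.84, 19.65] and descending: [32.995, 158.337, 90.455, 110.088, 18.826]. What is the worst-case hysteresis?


|33.25 - 32.995| = 0.2550
|158.2 - 158.337| = 0.1370
|90.54 - 90.455| = 0.0850
|108.84 - 110.088| = 1.2480
|19.65 - 18.826| = 0.8240
hysteresis = max(diffs) = 1.2480

1.2480


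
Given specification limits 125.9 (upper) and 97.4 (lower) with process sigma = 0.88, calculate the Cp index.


Cp = (USL - LSL) / (6 * sigma)
= (125.9 - 97.4) / (6 * 0.88)
= 28.5000 / 5.2800
= 5.3977

5.3977


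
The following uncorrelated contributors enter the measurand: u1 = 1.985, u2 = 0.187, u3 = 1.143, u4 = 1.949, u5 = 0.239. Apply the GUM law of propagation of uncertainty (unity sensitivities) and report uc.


uc = sqrt(1.985^2 + 0.187^2 + 1.143^2 + 1.949^2 + 0.239^2)
uc = sqrt(9.137365)
uc = 3.0228

3.0228


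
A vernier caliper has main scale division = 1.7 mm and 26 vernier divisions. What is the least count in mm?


LC = MSD / n_div
= 1.7 / 26
= 0.0654

0.0654


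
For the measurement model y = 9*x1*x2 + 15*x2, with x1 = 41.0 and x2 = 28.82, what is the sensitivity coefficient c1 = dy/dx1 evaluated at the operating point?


y = 9*x1*x2 + 15*x2
dy/dx1 = 9*x2
Evaluate at x2 = 28.82: c1 = 9 * 28.82
c1 = 259.3800

259.3800


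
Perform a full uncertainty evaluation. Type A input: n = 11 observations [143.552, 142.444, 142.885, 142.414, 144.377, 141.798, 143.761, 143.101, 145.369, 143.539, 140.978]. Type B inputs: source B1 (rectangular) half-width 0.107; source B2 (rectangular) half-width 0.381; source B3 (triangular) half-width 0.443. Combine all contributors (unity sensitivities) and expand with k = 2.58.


mean = (143.552 + 142.444 + 142.885 + 142.414 + 144.377 + 141.798 + 143.761 + 143.101 + 145.369 + 143.539 + 140.978) / 11 = 143.1107273
s = sqrt(sum((x - mean)^2)/(n-1)) = 1.2147846
u_A = s / sqrt(n) = 1.2147846 / sqrt(11) = 0.36627134
u_B1 = 0.107 / sqrt(3) = 0.061776479
u_B2 = 0.381 / sqrt(3) = 0.21997045
u_B3 = 0.443 / sqrt(6) = 0.18085399
uc = sqrt(0.36627134^2 + 0.061776479^2 + 0.21997045^2 + 0.18085399^2) = 0.46804508
U = k * uc = 2.58 * 0.46804508
U = 1.2076

1.2076


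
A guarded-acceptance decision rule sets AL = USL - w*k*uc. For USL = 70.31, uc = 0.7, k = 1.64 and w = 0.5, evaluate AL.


U = k * uc = 1.64 * 0.7 = 1.148
guard band g = w * U = 0.5 * 1.148 = 0.574
AL = USL - g = 70.31 - 0.574
AL = 69.7360

69.7360


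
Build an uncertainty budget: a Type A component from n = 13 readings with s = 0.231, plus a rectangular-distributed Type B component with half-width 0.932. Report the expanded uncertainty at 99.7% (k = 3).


u_A = s / sqrt(n) = 0.231 / sqrt(13) = 0.064067873
u_B = half_width / sqrt(3) = 0.932 / sqrt(3) = 0.53809045
uc = sqrt(u_A^2 + u_B^2) = sqrt(0.064067873^2 + 0.53809045^2) = 0.54189116
U = k * uc = 3 * 0.54189116
U = 1.6257

1.6257


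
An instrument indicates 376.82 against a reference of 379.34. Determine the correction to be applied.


Correction = standard - reading
= 379.34 - 376.82
= 2.5200

2.5200


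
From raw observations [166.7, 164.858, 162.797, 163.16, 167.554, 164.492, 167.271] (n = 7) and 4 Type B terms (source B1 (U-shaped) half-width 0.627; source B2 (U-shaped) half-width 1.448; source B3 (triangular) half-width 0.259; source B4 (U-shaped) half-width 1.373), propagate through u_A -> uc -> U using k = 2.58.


mean = (166.7 + 164.858 + 162.797 + 163.16 + 167.554 + 164.492 + 167.271) / 7 = 165.2617143
s = sqrt(sum((x - mean)^2)/(n-1)) = 1.9411308
u_A = s / sqrt(n) = 1.9411308 / sqrt(7) = 0.73367848
u_B1 = 0.627 / sqrt(2) = 0.44335595
u_B2 = 1.448 / sqrt(2) = 1.0238906
u_B3 = 0.259 / sqrt(6) = 0.10573631
u_B4 = 1.373 / sqrt(2) = 0.97085761
uc = sqrt(0.73367848^2 + 0.44335595^2 + 1.0238906^2 + 0.10573631^2 + 0.97085761^2) = 1.6543716
U = k * uc = 2.58 * 1.6543716
U = 4.2683

4.2683


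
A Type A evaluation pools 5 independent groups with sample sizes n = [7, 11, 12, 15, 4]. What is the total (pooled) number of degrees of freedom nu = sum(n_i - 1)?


nu = sum_i (n_i - 1)
nu = ((7 - 1) + (11 - 1) + (12 - 1) + (15 - 1) + (4 - 1))
nu = 6 + 10 + 11 + 14 + 3
nu = 44

44


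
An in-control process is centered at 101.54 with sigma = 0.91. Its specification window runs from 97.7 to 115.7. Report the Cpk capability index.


Cpu = (USL - mean) / (3*sigma) = (115.7 - 101.54) / (3*0.91) = 5.1868
Cpl = (mean - LSL) / (3*sigma) = (101.54 - 97.7) / (3*0.91) = 1.4066
Cpk = min(Cpu, Cpl) = 1.4066

1.4066


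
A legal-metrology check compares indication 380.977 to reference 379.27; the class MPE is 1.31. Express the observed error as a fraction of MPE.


e = indication - reference = 380.977 - 379.27 = 1.7070
|e| = 1.7070
ratio = |e| / MPE = 1.7070 / 1.31
ratio = 1.3031

1.3031


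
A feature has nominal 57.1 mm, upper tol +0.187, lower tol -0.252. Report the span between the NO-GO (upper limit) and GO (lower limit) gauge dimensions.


GO = nominal - lower_tol (smallest hole = maximum material condition)
GO = 57.1 - 0.252 = 56.848
NO-GO = nominal + upper_tol (largest hole = least material condition)
NO-GO = 57.1 + 0.187 = 57.287
spread = NO-GO - GO = 57.287 - 56.848 = 0.4390

0.4390


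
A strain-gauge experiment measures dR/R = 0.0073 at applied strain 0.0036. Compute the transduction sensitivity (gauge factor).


GF = (dR/R) / epsilon
= 0.0073 / 0.0036
= 2.0278

2.0278


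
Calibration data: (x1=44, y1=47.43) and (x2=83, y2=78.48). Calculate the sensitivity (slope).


slope = (y2 - y1) / (x2 - x1)
= (78.48 - 47.43) / (83 - 44)
= 31.0500 / 39
= 0.7962

0.7962


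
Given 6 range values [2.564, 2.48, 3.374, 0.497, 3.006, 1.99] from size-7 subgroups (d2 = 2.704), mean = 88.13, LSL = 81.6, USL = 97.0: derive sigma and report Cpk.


R_bar = (2.564 + 2.48 + 3.374 + 0.497 + 3.006 + 1.99) / 6 = 2.3185
sigma = R_bar / d2 = 2.3185 / 2.704 = 0.85743343
Cp = (USL - LSL)/(6*sigma) = (97.0 - 81.6)/(6*0.85743343) = 2.9934
Cpu = (97.0 - 88.13)/(3*0.85743343) = 3.4483
Cpl = (88.13 - 81.6)/(3*0.85743343) = 2.5386
Cpk = min(Cpu, Cpl) = 2.5386

2.5386


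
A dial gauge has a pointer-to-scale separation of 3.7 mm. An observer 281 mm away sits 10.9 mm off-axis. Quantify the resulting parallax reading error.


error = h * offset / d
= 3.7 * 10.9 / 281
= 0.1435

0.1435


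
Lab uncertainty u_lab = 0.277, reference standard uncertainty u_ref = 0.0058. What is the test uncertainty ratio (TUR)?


TUR = u_lab / u_ref
= 0.277 / 0.0058
= 47.7586

47.7586


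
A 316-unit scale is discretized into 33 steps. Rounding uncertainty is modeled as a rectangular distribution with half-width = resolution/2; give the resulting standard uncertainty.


resolution = range / divisions
resolution = 316 / 33 = 9.5757576
u_res = resolution / (2*sqrt(3))
u_res = 9.5757576 / 3.4641016
u_res = 2.7643

2.7643


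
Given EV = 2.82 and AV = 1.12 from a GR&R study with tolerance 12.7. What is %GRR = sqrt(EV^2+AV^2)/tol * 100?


GRR = sqrt(EV^2 + AV^2) = sqrt(2.82^2 + 1.12^2) = 3.0342709
%GRR = GRR / tol * 100 = 3.0342709 / 12.7 * 100
%GRR = 23.8919

23.8919


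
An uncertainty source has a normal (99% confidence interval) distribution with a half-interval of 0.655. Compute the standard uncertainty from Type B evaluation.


u_B = half_width / 2.576
u_B = 0.655 / 2.576
u_B = 0.2543

0.2543


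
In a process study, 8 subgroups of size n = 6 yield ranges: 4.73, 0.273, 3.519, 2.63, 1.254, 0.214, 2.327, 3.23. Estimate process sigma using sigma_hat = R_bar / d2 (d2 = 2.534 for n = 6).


R_bar = (4.73 + 0.273 + 3.519 + 2.63 + 1.254 + 0.214 + 2.327 + 3.23) / 8
R_bar = 18.177 / 8 = 2.272125
sigma_hat = R_bar / d2 = 2.272125 / 2.534 = 0.8967

0.8967


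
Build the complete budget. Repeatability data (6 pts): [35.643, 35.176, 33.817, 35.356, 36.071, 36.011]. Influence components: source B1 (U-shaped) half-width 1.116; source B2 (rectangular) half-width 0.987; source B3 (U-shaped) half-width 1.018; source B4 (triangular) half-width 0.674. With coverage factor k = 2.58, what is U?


mean = (35.643 + 35.176 + 33.817 + 35.356 + 36.071 + 36.011) / 6 = 35.34566667
s = sqrt(sum((x - mean)^2)/(n-1)) = 0.82739342
u_A = s / sqrt(n) = 0.82739342 / sqrt(6) = 0.33778195
u_B1 = 1.116 / sqrt(2) = 0.78913117
u_B2 = 0.987 / sqrt(3) = 0.56984472
u_B3 = 1.018 / sqrt(2) = 0.7198347
u_B4 = 0.674 / sqrt(6) = 0.27515935
uc = sqrt(0.33778195^2 + 0.78913117^2 + 0.56984472^2 + 0.7198347^2 + 0.27515935^2) = 1.2866322
U = k * uc = 2.58 * 1.2866322
U = 3.3195

3.3195


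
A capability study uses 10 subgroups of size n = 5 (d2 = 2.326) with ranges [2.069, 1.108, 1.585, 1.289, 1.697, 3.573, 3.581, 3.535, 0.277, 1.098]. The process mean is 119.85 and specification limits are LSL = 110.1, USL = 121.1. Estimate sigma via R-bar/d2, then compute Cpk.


R_bar = (2.069 + 1.108 + 1.585 + 1.289 + 1.697 + 3.573 + 3.581 + 3.535 + 0.277 + 1.098) / 10 = 1.9812
sigma = R_bar / d2 = 1.9812 / 2.326 = 0.85176268
Cp = (USL - LSL)/(6*sigma) = (121.1 - 110.1)/(6*0.85176268) = 2.1524
Cpu = (121.1 - 119.85)/(3*0.85176268) = 0.4892
Cpl = (119.85 - 110.1)/(3*0.85176268) = 3.8156
Cpk = min(Cpu, Cpl) = 0.4892

0.4892


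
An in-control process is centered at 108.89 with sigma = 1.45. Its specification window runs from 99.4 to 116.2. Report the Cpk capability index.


Cpu = (USL - mean) / (3*sigma) = (116.2 - 108.89) / (3*1.45) = 1.6805
Cpl = (mean - LSL) / (3*sigma) = (108.89 - 99.4) / (3*1.45) = 2.1816
Cpk = min(Cpu, Cpl) = 1.6805

1.6805


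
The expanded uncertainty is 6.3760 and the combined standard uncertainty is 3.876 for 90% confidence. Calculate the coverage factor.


k = U / uc
k = 6.3760 / 3.876
k = 1.645

1.645


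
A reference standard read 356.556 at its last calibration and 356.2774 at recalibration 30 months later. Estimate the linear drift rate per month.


rate = (v2 - v1) / months
= (356.2774 - 356.556) / 30
= -0.2786 / 30
= -0.0093

-0.0093


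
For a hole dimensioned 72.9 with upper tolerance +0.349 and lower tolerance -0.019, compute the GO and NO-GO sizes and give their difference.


GO = nominal - lower_tol (smallest hole = maximum material condition)
GO = 72.9 - 0.019 = 72.881
NO-GO = nominal + upper_tol (largest hole = least material condition)
NO-GO = 72.9 + 0.349 = 73.249
spread = NO-GO - GO = 73.249 - 72.881 = 0.3680

0.3680


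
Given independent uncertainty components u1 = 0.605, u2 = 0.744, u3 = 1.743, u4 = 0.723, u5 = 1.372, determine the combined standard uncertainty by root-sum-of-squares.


uc = sqrt(0.605^2 + 0.744^2 + 1.743^2 + 0.723^2 + 1.372^2)
uc = sqrt(6.362723)
uc = 2.5224

2.5224


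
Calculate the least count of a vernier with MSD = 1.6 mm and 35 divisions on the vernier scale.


LC = MSD / n_div
= 1.6 / 35
= 0.0457

0.0457


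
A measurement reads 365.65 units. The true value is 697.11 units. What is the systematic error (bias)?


Systematic error = measured - true
= 365.65 - 697.11
= -331.4600

-331.4600


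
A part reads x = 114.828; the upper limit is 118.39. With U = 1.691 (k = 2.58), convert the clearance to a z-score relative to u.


u = U / k = 1.691 / 2.58 = 0.65542636
margin = |USL - x| = |118.39 - 114.828| = 3.562
z = margin / u = 3.562 / 0.65542636
z = 5.4346

5.4346


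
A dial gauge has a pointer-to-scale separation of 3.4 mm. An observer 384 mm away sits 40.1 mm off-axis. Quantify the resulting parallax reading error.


error = h * offset / d
= 3.4 * 40.1 / 384
= 0.3551

0.3551


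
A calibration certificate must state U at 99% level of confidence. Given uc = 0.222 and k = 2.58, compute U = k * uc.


U = k * uc
U = 2.58 * 0.222
U = 0.5728

0.5728


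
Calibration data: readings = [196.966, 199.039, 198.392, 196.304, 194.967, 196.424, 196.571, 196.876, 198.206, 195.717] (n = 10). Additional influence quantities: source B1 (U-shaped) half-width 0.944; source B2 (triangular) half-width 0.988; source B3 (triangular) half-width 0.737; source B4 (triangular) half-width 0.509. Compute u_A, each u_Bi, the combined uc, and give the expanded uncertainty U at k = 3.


mean = (196.966 + 199.039 + 198.392 + 196.304 + 194.967 + 196.424 + 196.571 + 196.876 + 198.206 + 195.717) / 10 = 196.9462
s = sqrt(sum((x - mean)^2)/(n-1)) = 1.2612436
u_A = s / sqrt(n) = 1.2612436 / sqrt(10) = 0.39884025
u_B1 = 0.944 / sqrt(2) = 0.6675088
u_B2 = 0.988 / sqrt(6) = 0.40334931
u_B3 = 0.737 / sqrt(6) = 0.30087899
u_B4 = 0.509 / sqrt(6) = 0.20779838
uc = sqrt(0.39884025^2 + 0.6675088^2 + 0.40334931^2 + 0.30087899^2 + 0.20779838^2) = 0.94923155
U = k * uc = 3 * 0.94923155
U = 2.8477

2.8477


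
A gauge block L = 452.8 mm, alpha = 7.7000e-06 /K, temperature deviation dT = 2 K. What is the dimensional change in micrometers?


dL = L * alpha * dT
= 452.8 * 7.7000e-06 * 2
= 0.0069731 mm
dL_um = 0.0069731 * 1000 = 6.9731 um

6.9731


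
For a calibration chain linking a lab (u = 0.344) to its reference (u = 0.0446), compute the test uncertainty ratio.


TUR = u_lab / u_ref
= 0.344 / 0.0446
= 7.7130

7.7130


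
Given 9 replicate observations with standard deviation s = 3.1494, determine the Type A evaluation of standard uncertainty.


u_A = s / sqrt(n)
u_A = 3.1494 / sqrt(9)
u_A = 3.1494 / 3
u_A = 1.0498

1.0498


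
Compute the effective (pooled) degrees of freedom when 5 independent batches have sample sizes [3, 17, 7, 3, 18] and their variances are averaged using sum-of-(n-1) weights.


nu = sum_i (n_i - 1)
nu = ((3 - 1) + (17 - 1) + (7 - 1) + (3 - 1) + (18 - 1))
nu = 2 + 16 + 6 + 2 + 17
nu = 43

43


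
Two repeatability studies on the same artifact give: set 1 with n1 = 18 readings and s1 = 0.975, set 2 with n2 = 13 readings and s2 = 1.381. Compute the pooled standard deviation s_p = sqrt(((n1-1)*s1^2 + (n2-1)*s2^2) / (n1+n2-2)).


s_p = sqrt(((n1-1)*s1^2 + (n2-1)*s2^2) / (n1+n2-2))
numerator = (18-1)*0.975^2 + (13-1)*1.381^2 = 16.160625 + 22.885932 = 39.046557
denominator = 18 + 13 - 2 = 29
s_p^2 = 39.046557 / 29 = 1.346433
s_p = sqrt(1.346433) = 1.1604

1.1604


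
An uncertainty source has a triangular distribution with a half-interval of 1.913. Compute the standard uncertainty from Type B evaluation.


u_B = half_width / sqrt(6)
u_B = 1.913 / 2.4494897
u_B = 0.7810

0.7810


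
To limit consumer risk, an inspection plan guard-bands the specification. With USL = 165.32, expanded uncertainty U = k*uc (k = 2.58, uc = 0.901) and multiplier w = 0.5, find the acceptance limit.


U = k * uc = 2.58 * 0.901 = 2.32458
guard band g = w * U = 0.5 * 2.32458 = 1.16229
AL = USL - g = 165.32 - 1.16229
AL = 164.1577

164.1577


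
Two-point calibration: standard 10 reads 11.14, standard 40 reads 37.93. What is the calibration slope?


slope = (y2 - y1) / (x2 - x1)
= (37.93 - 11.14) / (40 - 10)
= 26.7900 / 30
= 0.8930

0.8930


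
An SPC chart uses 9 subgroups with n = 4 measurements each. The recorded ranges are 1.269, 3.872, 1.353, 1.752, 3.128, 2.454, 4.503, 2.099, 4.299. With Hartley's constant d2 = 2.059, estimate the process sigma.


R_bar = (1.269 + 3.872 + 1.353 + 1.752 + 3.128 + 2.454 + 4.503 + 2.099 + 4.299) / 9
R_bar = 24.729 / 9 = 2.7476667
sigma_hat = R_bar / d2 = 2.7476667 / 2.059 = 1.3345

1.3345


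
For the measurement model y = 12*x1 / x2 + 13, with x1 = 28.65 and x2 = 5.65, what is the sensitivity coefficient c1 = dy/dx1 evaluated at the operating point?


y = 12*x1 / x2 + 13
dy/dx1 = 12/x2
Evaluate at x2 = 5.65: c1 = 12 / 5.65
c1 = 2.1239

2.1239


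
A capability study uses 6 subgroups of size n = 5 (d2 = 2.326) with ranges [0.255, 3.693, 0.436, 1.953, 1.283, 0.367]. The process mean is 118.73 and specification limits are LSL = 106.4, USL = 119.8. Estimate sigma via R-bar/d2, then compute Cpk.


R_bar = (0.255 + 3.693 + 0.436 + 1.953 + 1.283 + 0.367) / 6 = 1.3311667
sigma = R_bar / d2 = 1.3311667 / 2.326 = 0.57229867
Cp = (USL - LSL)/(6*sigma) = (119.8 - 106.4)/(6*0.57229867) = 3.9024
Cpu = (119.8 - 118.73)/(3*0.57229867) = 0.6232
Cpl = (118.73 - 106.4)/(3*0.57229867) = 7.1816
Cpk = min(Cpu, Cpl) = 0.6232

0.6232


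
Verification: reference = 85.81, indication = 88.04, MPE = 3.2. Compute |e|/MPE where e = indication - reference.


e = indication - reference = 88.04 - 85.81 = 2.2300
|e| = 2.2300
ratio = |e| / MPE = 2.2300 / 3.2
ratio = 0.6969

0.6969


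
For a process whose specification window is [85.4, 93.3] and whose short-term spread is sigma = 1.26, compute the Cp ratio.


Cp = (USL - LSL) / (6 * sigma)
= (93.3 - 85.4) / (6 * 1.26)
= 7.9000 / 7.5600
= 1.0450

1.0450


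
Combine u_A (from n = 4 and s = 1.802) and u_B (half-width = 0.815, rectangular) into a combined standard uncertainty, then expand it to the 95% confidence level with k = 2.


u_A = s / sqrt(n) = 1.802 / sqrt(4) = 0.901
u_B = half_width / sqrt(3) = 0.815 / sqrt(3) = 0.47054047
uc = sqrt(u_A^2 + u_B^2) = sqrt(0.901^2 + 0.47054047^2) = 1.0164691
U = k * uc = 2 * 1.0164691
U = 2.0329

2.0329


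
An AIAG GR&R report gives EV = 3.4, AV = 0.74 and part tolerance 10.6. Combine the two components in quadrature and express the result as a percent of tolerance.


GRR = sqrt(EV^2 + AV^2) = sqrt(3.4^2 + 0.74^2) = 3.4795977
%GRR = GRR / tol * 100 = 3.4795977 / 10.6 * 100
%GRR = 32.8264

32.8264


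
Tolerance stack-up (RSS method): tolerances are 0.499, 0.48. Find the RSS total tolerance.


RSS = sqrt(0.499^2 + 0.48^2)
= sqrt(0.479401)
= 0.6924

0.6924


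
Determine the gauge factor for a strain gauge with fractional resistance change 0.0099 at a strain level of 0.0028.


GF = (dR/R) / epsilon
= 0.0099 / 0.0028
= 3.5357

3.5357


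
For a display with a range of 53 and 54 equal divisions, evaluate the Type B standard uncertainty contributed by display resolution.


resolution = range / divisions
resolution = 53 / 54 = 0.98148148
u_res = resolution / (2*sqrt(3))
u_res = 0.98148148 / 3.4641016
u_res = 0.2833

0.2833


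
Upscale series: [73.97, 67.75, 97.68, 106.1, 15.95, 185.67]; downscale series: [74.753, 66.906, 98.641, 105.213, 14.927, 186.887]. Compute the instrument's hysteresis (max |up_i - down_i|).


|73.97 - 74.753| = 0.7830
|67.75 - 66.906| = 0.8440
|97.68 - 98.641| = 0.9610
|106.1 - 105.213| = 0.8870
|15.95 - 14.927| = 1.0230
|185.67 - 186.887| = 1.2170
hysteresis = max(diffs) = 1.2170

1.2170


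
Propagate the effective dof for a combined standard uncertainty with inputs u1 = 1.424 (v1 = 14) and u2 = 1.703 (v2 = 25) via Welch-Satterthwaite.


uc = sqrt(u1^2 + u2^2) = sqrt(1.424^2 + 1.703^2) = 2.2199065
v_eff = uc^4 / (u1^4/v1 + u2^4/v2)
= 2.2199065^4 / (1.424^4/14 + 1.703^4/25)
= 24.285035 / 0.63015388
v_eff = 38.5383

38.5383


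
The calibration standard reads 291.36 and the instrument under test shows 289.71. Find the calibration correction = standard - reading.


Correction = standard - reading
= 291.36 - 289.71
= 1.6500

1.6500


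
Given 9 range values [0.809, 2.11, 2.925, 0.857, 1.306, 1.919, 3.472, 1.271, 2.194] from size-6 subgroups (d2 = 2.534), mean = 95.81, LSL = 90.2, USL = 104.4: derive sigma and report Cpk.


R_bar = (0.809 + 2.11 + 2.925 + 0.857 + 1.306 + 1.919 + 3.472 + 1.271 + 2.194) / 9 = 1.8736667
sigma = R_bar / d2 = 1.8736667 / 2.534 = 0.73941069
Cp = (USL - LSL)/(6*sigma) = (104.4 - 90.2)/(6*0.73941069) = 3.2007
Cpu = (104.4 - 95.81)/(3*0.73941069) = 3.8725
Cpl = (95.81 - 90.2)/(3*0.73941069) = 2.5290
Cpk = min(Cpu, Cpl) = 2.5290

2.5290


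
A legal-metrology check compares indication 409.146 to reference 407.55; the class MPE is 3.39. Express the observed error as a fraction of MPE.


e = indication - reference = 409.146 - 407.55 = 1.5960
|e| = 1.5960
ratio = |e| / MPE = 1.5960 / 3.39
ratio = 0.4708

0.4708


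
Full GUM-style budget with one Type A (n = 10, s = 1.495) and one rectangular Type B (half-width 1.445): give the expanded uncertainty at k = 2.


u_A = s / sqrt(n) = 1.495 / sqrt(10) = 0.47276051
u_B = half_width / sqrt(3) = 1.445 / sqrt(3) = 0.83427114
uc = sqrt(u_A^2 + u_B^2) = sqrt(0.47276051^2 + 0.83427114^2) = 0.95891128
U = k * uc = 2 * 0.95891128
U = 1.9178

1.9178


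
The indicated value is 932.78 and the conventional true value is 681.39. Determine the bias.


Systematic error = measured - true
= 932.78 - 681.39
= 251.3900

251.3900


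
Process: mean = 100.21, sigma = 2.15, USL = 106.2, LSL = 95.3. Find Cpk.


Cpu = (USL - mean) / (3*sigma) = (106.2 - 100.21) / (3*2.15) = 0.9287
Cpl = (mean - LSL) / (3*sigma) = (100.21 - 95.3) / (3*2.15) = 0.7612
Cpk = min(Cpu, Cpl) = 0.7612

0.7612


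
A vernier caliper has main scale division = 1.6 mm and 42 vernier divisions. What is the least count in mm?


LC = MSD / n_div
= 1.6 / 42
= 0.0381

0.0381


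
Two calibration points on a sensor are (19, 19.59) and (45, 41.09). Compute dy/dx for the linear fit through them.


slope = (y2 - y1) / (x2 - x1)
= (41.09 - 19.59) / (45 - 19)
= 21.5000 / 26
= 0.8269

0.8269


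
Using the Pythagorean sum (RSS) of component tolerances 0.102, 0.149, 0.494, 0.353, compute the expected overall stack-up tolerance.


RSS = sqrt(0.102^2 + 0.149^2 + 0.494^2 + 0.353^2)
= sqrt(0.40125)
= 0.6334

0.6334


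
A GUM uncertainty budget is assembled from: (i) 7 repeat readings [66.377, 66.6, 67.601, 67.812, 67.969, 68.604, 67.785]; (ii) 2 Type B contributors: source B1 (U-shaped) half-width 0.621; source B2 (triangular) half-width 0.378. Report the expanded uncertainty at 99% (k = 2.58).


mean = (66.377 + 66.6 + 67.601 + 67.812 + 67.969 + 68.604 + 67.785) / 7 = 67.53542857
s = sqrt(sum((x - mean)^2)/(n-1)) = 0.78420764
u_A = s / sqrt(n) = 0.78420764 / sqrt(7) = 0.29640263
u_B1 = 0.621 / sqrt(2) = 0.43911331
u_B2 = 0.378 / sqrt(6) = 0.15431785
uc = sqrt(0.29640263^2 + 0.43911331^2 + 0.15431785^2) = 0.55180523
U = k * uc = 2.58 * 0.55180523
U = 1.4237

1.4237


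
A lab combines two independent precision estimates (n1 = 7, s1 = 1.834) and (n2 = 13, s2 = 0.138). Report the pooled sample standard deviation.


s_p = sqrt(((n1-1)*s1^2 + (n2-1)*s2^2) / (n1+n2-2))
numerator = (7-1)*1.834^2 + (13-1)*0.138^2 = 20.181336 + 0.228528 = 20.409864
denominator = 7 + 13 - 2 = 18
s_p^2 = 20.409864 / 18 = 1.1338813
s_p = sqrt(1.1338813) = 1.0648

1.0648


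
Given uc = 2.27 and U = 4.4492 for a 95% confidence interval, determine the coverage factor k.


k = U / uc
k = 4.4492 / 2.27
k = 1.96

1.96


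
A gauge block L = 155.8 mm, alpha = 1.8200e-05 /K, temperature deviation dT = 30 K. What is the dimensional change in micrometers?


dL = L * alpha * dT
= 155.8 * 1.8200e-05 * 30
= 0.0850668 mm
dL_um = 0.0850668 * 1000 = 85.0668 um

85.0668


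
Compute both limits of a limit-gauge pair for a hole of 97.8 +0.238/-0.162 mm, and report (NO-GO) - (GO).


GO = nominal - lower_tol (smallest hole = maximum material condition)
GO = 97.8 - 0.162 = 97.638
NO-GO = nominal + upper_tol (largest hole = least material condition)
NO-GO = 97.8 + 0.238 = 98.038
spread = NO-GO - GO = 98.038 - 97.638 = 0.4000

0.4000


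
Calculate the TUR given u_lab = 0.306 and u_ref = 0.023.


TUR = u_lab / u_ref
= 0.306 / 0.023
= 13.3043

13.3043


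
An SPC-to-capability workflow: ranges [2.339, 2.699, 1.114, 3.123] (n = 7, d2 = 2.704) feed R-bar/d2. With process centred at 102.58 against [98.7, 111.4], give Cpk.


R_bar = (2.339 + 2.699 + 1.114 + 3.123) / 4 = 2.31875
sigma = R_bar / d2 = 2.31875 / 2.704 = 0.85752589
Cp = (USL - LSL)/(6*sigma) = (111.4 - 98.7)/(6*0.85752589) = 2.4683
Cpu = (111.4 - 102.58)/(3*0.85752589) = 3.4285
Cpl = (102.58 - 98.7)/(3*0.85752589) = 1.5082
Cpk = min(Cpu, Cpl) = 1.5082

1.5082


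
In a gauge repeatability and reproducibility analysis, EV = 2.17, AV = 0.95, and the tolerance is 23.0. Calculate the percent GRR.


GRR = sqrt(EV^2 + AV^2) = sqrt(2.17^2 + 0.95^2) = 2.3688394
%GRR = GRR / tol * 100 = 2.3688394 / 23.0 * 100
%GRR = 10.2993

10.2993


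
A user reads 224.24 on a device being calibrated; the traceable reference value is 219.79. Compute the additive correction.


Correction = standard - reading
= 219.79 - 224.24
= -4.4500

-4.4500


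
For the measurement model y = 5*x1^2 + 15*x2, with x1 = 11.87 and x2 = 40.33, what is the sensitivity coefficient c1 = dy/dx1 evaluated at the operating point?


y = 5*x1^2 + 15*x2
dy/dx1 = 2*5*x1
Evaluate at x1 = 11.87: c1 = 10 * 11.87
c1 = 118.7000

118.7000


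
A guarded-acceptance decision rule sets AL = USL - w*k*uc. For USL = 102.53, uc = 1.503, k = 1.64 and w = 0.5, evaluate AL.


U = k * uc = 1.64 * 1.503 = 2.46492
guard band g = w * U = 0.5 * 2.46492 = 1.23246
AL = USL - g = 102.53 - 1.23246
AL = 101.2975

101.2975


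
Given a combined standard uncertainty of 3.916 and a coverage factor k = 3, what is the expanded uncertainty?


U = k * uc
U = 3 * 3.916
U = 11.7480

11.7480


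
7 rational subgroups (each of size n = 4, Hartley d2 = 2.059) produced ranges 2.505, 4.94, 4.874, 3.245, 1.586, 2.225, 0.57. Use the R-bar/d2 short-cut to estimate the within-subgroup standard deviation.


R_bar = (2.505 + 4.94 + 4.874 + 3.245 + 1.586 + 2.225 + 0.57) / 7
R_bar = 19.945 / 7 = 2.8492857
sigma_hat = R_bar / d2 = 2.8492857 / 2.059 = 1.3838

1.3838


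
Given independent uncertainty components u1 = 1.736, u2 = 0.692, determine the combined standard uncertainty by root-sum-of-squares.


uc = sqrt(1.736^2 + 0.692^2)
uc = sqrt(3.49256)
uc = 1.8688

1.8688


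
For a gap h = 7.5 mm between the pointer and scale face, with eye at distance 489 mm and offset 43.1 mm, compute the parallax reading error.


error = h * offset / d
= 7.5 * 43.1 / 489
= 0.6610

0.6610


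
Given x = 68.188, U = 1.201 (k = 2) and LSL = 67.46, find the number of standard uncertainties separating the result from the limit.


u = U / k = 1.201 / 2 = 0.6005
margin = |LSL - x| = |67.46 - 68.188| = 0.728
z = margin / u = 0.728 / 0.6005
z = 1.2123

1.2123


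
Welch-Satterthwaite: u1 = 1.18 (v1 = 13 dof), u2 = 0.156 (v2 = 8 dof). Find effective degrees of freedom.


uc = sqrt(u1^2 + u2^2) = sqrt(1.18^2 + 0.156^2) = 1.1902672
v_eff = uc^4 / (u1^4/v1 + u2^4/v2)
= 1.1902672^4 / (1.18^4/13 + 0.156^4/8)
= 2.0071409 / 0.14921078
v_eff = 13.4517

13.4517


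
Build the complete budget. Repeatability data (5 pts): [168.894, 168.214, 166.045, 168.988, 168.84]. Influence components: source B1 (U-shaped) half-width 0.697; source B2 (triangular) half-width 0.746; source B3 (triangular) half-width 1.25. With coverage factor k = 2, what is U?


mean = (168.894 + 168.214 + 166.045 + 168.988 + 168.84) / 5 = 168.1962
s = sqrt(sum((x - mean)^2)/(n-1)) = 1.2405975
u_A = s / sqrt(n) = 1.2405975 / sqrt(5) = 0.55481207
u_B1 = 0.697 / sqrt(2) = 0.49285343
u_B2 = 0.746 / sqrt(6) = 0.30455322
u_B3 = 1.25 / sqrt(6) = 0.51031036
uc = sqrt(0.55481207^2 + 0.49285343^2 + 0.30455322^2 + 0.51031036^2) = 0.95073144
U = k * uc = 2 * 0.95073144
U = 1.9015

1.9015
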